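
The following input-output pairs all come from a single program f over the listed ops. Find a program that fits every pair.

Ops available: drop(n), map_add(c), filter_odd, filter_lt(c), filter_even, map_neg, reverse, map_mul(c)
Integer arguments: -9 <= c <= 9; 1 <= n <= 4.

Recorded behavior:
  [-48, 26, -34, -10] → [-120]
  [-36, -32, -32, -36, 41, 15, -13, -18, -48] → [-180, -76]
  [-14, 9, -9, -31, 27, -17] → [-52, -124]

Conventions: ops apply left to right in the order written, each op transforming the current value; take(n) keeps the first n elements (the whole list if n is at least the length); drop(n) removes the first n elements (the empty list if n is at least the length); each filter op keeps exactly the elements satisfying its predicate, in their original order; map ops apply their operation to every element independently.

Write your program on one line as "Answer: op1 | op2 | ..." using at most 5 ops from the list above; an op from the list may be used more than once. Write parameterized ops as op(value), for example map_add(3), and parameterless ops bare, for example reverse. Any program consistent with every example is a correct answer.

map_neg | map_add(-4) | map_mul(4) | filter_lt(-8)

Check, running the answer program on each example:
  [-48, 26, -34, -10] -> [48, -26, 34, 10] -> [44, -30, 30, 6] -> [176, -120, 120, 24] -> [-120]
  [-36, -32, -32, -36, 41, 15, -13, -18, -48] -> [36, 32, 32, 36, -41, -15, 13, 18, 48] -> [32, 28, 28, 32, -45, -19, 9, 14, 44] -> [128, 112, 112, 128, -180, -76, 36, 56, 176] -> [-180, -76]
  [-14, 9, -9, -31, 27, -17] -> [14, -9, 9, 31, -27, 17] -> [10, -13, 5, 27, -31, 13] -> [40, -52, 20, 108, -124, 52] -> [-52, -124]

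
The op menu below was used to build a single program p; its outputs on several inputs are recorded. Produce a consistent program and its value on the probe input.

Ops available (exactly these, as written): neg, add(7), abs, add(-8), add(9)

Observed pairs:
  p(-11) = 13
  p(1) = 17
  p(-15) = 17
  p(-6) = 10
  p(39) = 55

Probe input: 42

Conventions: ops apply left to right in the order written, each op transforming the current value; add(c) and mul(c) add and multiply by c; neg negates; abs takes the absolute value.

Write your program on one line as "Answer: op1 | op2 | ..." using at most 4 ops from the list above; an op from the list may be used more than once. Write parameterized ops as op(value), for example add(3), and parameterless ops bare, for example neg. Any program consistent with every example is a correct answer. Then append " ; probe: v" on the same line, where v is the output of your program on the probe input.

add(7) | abs | add(9) ; probe: 58

Check, running the answer program on each example:
  -11 -> -4 -> 4 -> 13
  1 -> 8 -> 8 -> 17
  -15 -> -8 -> 8 -> 17
  -6 -> 1 -> 1 -> 10
  39 -> 46 -> 46 -> 55
  probe: 42 -> 49 -> 49 -> 58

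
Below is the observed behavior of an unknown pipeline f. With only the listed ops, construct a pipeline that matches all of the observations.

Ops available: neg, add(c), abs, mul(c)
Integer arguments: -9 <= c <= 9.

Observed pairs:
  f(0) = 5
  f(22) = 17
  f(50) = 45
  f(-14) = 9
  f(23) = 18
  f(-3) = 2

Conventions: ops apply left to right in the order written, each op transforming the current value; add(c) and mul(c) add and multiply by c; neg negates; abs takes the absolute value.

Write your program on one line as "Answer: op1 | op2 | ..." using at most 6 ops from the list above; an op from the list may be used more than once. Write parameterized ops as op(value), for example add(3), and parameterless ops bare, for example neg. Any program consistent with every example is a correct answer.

neg | abs | add(-9) | neg | add(-4) | abs

Check, running the answer program on each example:
  0 -> 0 -> 0 -> -9 -> 9 -> 5 -> 5
  22 -> -22 -> 22 -> 13 -> -13 -> -17 -> 17
  50 -> -50 -> 50 -> 41 -> -41 -> -45 -> 45
  -14 -> 14 -> 14 -> 5 -> -5 -> -9 -> 9
  23 -> -23 -> 23 -> 14 -> -14 -> -18 -> 18
  -3 -> 3 -> 3 -> -6 -> 6 -> 2 -> 2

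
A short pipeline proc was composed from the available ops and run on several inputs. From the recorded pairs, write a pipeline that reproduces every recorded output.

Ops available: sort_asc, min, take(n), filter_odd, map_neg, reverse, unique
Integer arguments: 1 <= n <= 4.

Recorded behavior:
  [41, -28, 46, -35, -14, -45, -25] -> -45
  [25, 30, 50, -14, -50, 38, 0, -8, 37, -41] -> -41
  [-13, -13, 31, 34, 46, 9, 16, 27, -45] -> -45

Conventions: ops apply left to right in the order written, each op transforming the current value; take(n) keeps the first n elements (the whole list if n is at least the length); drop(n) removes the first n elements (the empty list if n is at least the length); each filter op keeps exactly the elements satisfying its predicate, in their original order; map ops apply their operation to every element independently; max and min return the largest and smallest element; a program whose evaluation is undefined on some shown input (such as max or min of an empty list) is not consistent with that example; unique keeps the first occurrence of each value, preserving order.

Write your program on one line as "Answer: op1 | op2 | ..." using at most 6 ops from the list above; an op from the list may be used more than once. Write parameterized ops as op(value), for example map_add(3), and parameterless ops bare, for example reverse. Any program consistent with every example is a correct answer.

filter_odd | map_neg | reverse | take(4) | map_neg | min

Check, running the answer program on each example:
  [41, -28, 46, -35, -14, -45, -25] -> [41, -35, -45, -25] -> [-41, 35, 45, 25] -> [25, 45, 35, -41] -> [25, 45, 35, -41] -> [-25, -45, -35, 41] -> -45
  [25, 30, 50, -14, -50, 38, 0, -8, 37, -41] -> [25, 37, -41] -> [-25, -37, 41] -> [41, -37, -25] -> [41, -37, -25] -> [-41, 37, 25] -> -41
  [-13, -13, 31, 34, 46, 9, 16, 27, -45] -> [-13, -13, 31, 9, 27, -45] -> [13, 13, -31, -9, -27, 45] -> [45, -27, -9, -31, 13, 13] -> [45, -27, -9, -31] -> [-45, 27, 9, 31] -> -45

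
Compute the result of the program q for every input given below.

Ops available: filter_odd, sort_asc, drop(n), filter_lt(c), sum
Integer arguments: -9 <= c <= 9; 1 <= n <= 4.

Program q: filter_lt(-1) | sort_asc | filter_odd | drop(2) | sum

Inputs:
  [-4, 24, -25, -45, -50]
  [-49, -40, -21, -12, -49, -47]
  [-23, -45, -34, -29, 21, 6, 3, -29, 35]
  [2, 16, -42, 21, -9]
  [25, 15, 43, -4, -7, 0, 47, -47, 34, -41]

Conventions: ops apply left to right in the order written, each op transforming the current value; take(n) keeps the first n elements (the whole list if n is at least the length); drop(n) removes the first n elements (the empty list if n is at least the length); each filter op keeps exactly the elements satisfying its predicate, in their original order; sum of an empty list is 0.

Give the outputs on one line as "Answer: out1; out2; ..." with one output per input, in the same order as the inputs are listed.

Execution, op by op:
  [-4, 24, -25, -45, -50] -> [-4, -25, -45, -50] -> [-50, -45, -25, -4] -> [-45, -25] -> [] -> 0
  [-49, -40, -21, -12, -49, -47] -> [-49, -40, -21, -12, -49, -47] -> [-49, -49, -47, -40, -21, -12] -> [-49, -49, -47, -21] -> [-47, -21] -> -68
  [-23, -45, -34, -29, 21, 6, 3, -29, 35] -> [-23, -45, -34, -29, -29] -> [-45, -34, -29, -29, -23] -> [-45, -29, -29, -23] -> [-29, -23] -> -52
  [2, 16, -42, 21, -9] -> [-42, -9] -> [-42, -9] -> [-9] -> [] -> 0
  [25, 15, 43, -4, -7, 0, 47, -47, 34, -41] -> [-4, -7, -47, -41] -> [-47, -41, -7, -4] -> [-47, -41, -7] -> [-7] -> -7

0; -68; -52; 0; -7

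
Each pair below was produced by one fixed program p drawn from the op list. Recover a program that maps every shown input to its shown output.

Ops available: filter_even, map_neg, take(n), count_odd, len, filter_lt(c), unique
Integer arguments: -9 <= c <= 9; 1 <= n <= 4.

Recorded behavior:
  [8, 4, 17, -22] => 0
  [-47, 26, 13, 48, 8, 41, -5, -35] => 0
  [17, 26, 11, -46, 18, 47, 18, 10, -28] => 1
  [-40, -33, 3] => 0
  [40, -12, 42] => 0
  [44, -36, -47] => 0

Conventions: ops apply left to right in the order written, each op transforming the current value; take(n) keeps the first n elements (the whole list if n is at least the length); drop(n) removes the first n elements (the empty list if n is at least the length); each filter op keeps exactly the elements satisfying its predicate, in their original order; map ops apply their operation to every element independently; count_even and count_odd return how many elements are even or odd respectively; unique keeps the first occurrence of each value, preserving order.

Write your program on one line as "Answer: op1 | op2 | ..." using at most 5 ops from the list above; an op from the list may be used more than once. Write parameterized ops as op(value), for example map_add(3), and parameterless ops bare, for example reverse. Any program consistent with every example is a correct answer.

map_neg | take(2) | filter_lt(-4) | count_odd

Check, running the answer program on each example:
  [8, 4, 17, -22] -> [-8, -4, -17, 22] -> [-8, -4] -> [-8] -> 0
  [-47, 26, 13, 48, 8, 41, -5, -35] -> [47, -26, -13, -48, -8, -41, 5, 35] -> [47, -26] -> [-26] -> 0
  [17, 26, 11, -46, 18, 47, 18, 10, -28] -> [-17, -26, -11, 46, -18, -47, -18, -10, 28] -> [-17, -26] -> [-17, -26] -> 1
  [-40, -33, 3] -> [40, 33, -3] -> [40, 33] -> [] -> 0
  [40, -12, 42] -> [-40, 12, -42] -> [-40, 12] -> [-40] -> 0
  [44, -36, -47] -> [-44, 36, 47] -> [-44, 36] -> [-44] -> 0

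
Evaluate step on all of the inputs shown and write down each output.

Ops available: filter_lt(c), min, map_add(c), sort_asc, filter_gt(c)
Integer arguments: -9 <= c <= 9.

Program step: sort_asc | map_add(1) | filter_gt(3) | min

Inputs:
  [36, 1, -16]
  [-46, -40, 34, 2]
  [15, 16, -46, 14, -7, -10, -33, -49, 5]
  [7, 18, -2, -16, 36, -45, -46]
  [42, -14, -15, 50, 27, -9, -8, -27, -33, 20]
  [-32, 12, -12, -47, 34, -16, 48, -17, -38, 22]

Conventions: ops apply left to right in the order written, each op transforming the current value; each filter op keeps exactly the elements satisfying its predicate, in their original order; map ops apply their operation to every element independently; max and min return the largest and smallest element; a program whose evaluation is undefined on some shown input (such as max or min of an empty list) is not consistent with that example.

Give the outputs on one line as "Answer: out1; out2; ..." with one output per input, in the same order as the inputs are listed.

Execution, op by op:
  [36, 1, -16] -> [-16, 1, 36] -> [-15, 2, 37] -> [37] -> 37
  [-46, -40, 34, 2] -> [-46, -40, 2, 34] -> [-45, -39, 3, 35] -> [35] -> 35
  [15, 16, -46, 14, -7, -10, -33, -49, 5] -> [-49, -46, -33, -10, -7, 5, 14, 15, 16] -> [-48, -45, -32, -9, -6, 6, 15, 16, 17] -> [6, 15, 16, 17] -> 6
  [7, 18, -2, -16, 36, -45, -46] -> [-46, -45, -16, -2, 7, 18, 36] -> [-45, -44, -15, -1, 8, 19, 37] -> [8, 19, 37] -> 8
  [42, -14, -15, 50, 27, -9, -8, -27, -33, 20] -> [-33, -27, -15, -14, -9, -8, 20, 27, 42, 50] -> [-32, -26, -14, -13, -8, -7, 21, 28, 43, 51] -> [21, 28, 43, 51] -> 21
  [-32, 12, -12, -47, 34, -16, 48, -17, -38, 22] -> [-47, -38, -32, -17, -16, -12, 12, 22, 34, 48] -> [-46, -37, -31, -16, -15, -11, 13, 23, 35, 49] -> [13, 23, 35, 49] -> 13

37; 35; 6; 8; 21; 13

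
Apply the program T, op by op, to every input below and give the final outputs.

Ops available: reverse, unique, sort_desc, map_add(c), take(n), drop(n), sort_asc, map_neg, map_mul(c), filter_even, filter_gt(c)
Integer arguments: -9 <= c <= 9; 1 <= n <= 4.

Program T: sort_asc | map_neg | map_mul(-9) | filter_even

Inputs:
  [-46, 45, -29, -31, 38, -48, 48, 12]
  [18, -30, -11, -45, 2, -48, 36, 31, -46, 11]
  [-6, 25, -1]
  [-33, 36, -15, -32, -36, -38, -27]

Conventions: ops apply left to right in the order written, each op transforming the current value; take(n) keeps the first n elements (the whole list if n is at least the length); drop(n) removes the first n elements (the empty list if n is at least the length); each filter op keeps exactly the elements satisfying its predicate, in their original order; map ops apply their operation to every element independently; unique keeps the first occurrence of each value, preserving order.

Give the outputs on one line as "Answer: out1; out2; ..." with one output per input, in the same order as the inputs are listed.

[-432, -414, 108, 342, 432]; [-432, -414, -270, 18, 162, 324]; [-54]; [-342, -324, -288, 324]

Execution, op by op:
  [-46, 45, -29, -31, 38, -48, 48, 12] -> [-48, -46, -31, -29, 12, 38, 45, 48] -> [48, 46, 31, 29, -12, -38, -45, -48] -> [-432, -414, -279, -261, 108, 342, 405, 432] -> [-432, -414, 108, 342, 432]
  [18, -30, -11, -45, 2, -48, 36, 31, -46, 11] -> [-48, -46, -45, -30, -11, 2, 11, 18, 31, 36] -> [48, 46, 45, 30, 11, -2, -11, -18, -31, -36] -> [-432, -414, -405, -270, -99, 18, 99, 162, 279, 324] -> [-432, -414, -270, 18, 162, 324]
  [-6, 25, -1] -> [-6, -1, 25] -> [6, 1, -25] -> [-54, -9, 225] -> [-54]
  [-33, 36, -15, -32, -36, -38, -27] -> [-38, -36, -33, -32, -27, -15, 36] -> [38, 36, 33, 32, 27, 15, -36] -> [-342, -324, -297, -288, -243, -135, 324] -> [-342, -324, -288, 324]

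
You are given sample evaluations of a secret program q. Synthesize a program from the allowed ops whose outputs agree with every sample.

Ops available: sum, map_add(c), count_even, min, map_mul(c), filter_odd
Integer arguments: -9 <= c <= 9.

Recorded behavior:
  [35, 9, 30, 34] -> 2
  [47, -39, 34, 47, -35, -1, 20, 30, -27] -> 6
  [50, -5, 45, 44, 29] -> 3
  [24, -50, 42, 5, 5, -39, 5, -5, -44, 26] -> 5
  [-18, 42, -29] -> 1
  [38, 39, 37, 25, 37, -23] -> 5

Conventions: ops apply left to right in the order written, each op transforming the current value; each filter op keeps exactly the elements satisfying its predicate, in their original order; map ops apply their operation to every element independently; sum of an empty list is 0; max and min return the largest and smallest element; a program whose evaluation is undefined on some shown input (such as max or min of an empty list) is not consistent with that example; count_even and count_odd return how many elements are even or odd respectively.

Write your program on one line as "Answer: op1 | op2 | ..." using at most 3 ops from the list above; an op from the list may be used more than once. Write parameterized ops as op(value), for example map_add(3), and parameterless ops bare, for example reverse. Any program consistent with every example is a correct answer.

map_add(-7) | count_even

Check, running the answer program on each example:
  [35, 9, 30, 34] -> [28, 2, 23, 27] -> 2
  [47, -39, 34, 47, -35, -1, 20, 30, -27] -> [40, -46, 27, 40, -42, -8, 13, 23, -34] -> 6
  [50, -5, 45, 44, 29] -> [43, -12, 38, 37, 22] -> 3
  [24, -50, 42, 5, 5, -39, 5, -5, -44, 26] -> [17, -57, 35, -2, -2, -46, -2, -12, -51, 19] -> 5
  [-18, 42, -29] -> [-25, 35, -36] -> 1
  [38, 39, 37, 25, 37, -23] -> [31, 32, 30, 18, 30, -30] -> 5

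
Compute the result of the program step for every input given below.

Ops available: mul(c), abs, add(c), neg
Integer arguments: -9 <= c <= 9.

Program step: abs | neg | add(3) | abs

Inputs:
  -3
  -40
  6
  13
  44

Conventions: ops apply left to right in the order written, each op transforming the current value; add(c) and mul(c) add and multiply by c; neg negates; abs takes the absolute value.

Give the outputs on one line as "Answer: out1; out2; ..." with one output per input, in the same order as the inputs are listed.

0; 37; 3; 10; 41

Execution, op by op:
  -3 -> 3 -> -3 -> 0 -> 0
  -40 -> 40 -> -40 -> -37 -> 37
  6 -> 6 -> -6 -> -3 -> 3
  13 -> 13 -> -13 -> -10 -> 10
  44 -> 44 -> -44 -> -41 -> 41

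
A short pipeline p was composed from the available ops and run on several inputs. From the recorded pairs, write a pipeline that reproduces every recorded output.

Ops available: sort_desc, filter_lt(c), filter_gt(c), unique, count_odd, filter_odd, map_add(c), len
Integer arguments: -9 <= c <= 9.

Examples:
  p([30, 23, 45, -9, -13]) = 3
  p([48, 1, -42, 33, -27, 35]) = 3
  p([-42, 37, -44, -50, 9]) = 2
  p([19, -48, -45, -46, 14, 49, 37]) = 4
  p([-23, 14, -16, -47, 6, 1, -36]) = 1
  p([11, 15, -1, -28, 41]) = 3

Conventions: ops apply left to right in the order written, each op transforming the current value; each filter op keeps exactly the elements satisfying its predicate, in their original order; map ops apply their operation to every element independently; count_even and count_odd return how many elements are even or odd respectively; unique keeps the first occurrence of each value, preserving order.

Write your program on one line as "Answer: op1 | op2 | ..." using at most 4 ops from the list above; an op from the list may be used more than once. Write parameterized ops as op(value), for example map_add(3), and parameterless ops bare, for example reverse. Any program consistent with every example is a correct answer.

sort_desc | map_add(-5) | filter_gt(3) | len

Check, running the answer program on each example:
  [30, 23, 45, -9, -13] -> [45, 30, 23, -9, -13] -> [40, 25, 18, -14, -18] -> [40, 25, 18] -> 3
  [48, 1, -42, 33, -27, 35] -> [48, 35, 33, 1, -27, -42] -> [43, 30, 28, -4, -32, -47] -> [43, 30, 28] -> 3
  [-42, 37, -44, -50, 9] -> [37, 9, -42, -44, -50] -> [32, 4, -47, -49, -55] -> [32, 4] -> 2
  [19, -48, -45, -46, 14, 49, 37] -> [49, 37, 19, 14, -45, -46, -48] -> [44, 32, 14, 9, -50, -51, -53] -> [44, 32, 14, 9] -> 4
  [-23, 14, -16, -47, 6, 1, -36] -> [14, 6, 1, -16, -23, -36, -47] -> [9, 1, -4, -21, -28, -41, -52] -> [9] -> 1
  [11, 15, -1, -28, 41] -> [41, 15, 11, -1, -28] -> [36, 10, 6, -6, -33] -> [36, 10, 6] -> 3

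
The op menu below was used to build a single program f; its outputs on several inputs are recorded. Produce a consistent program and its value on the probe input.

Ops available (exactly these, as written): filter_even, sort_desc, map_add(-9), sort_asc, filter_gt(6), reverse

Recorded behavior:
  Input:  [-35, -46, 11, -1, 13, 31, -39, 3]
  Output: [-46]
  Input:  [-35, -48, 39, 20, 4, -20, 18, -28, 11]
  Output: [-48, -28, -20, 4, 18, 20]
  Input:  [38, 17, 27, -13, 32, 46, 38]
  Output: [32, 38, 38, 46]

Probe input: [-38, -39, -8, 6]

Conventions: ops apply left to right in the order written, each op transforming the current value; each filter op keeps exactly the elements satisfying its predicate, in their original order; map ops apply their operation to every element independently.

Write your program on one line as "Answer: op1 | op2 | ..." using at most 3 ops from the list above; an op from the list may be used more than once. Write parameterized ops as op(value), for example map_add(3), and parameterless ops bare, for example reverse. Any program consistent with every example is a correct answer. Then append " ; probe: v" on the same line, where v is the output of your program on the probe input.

sort_desc | filter_even | reverse ; probe: [-38, -8, 6]

Check, running the answer program on each example:
  [-35, -46, 11, -1, 13, 31, -39, 3] -> [31, 13, 11, 3, -1, -35, -39, -46] -> [-46] -> [-46]
  [-35, -48, 39, 20, 4, -20, 18, -28, 11] -> [39, 20, 18, 11, 4, -20, -28, -35, -48] -> [20, 18, 4, -20, -28, -48] -> [-48, -28, -20, 4, 18, 20]
  [38, 17, 27, -13, 32, 46, 38] -> [46, 38, 38, 32, 27, 17, -13] -> [46, 38, 38, 32] -> [32, 38, 38, 46]
  probe: [-38, -39, -8, 6] -> [6, -8, -38, -39] -> [6, -8, -38] -> [-38, -8, 6]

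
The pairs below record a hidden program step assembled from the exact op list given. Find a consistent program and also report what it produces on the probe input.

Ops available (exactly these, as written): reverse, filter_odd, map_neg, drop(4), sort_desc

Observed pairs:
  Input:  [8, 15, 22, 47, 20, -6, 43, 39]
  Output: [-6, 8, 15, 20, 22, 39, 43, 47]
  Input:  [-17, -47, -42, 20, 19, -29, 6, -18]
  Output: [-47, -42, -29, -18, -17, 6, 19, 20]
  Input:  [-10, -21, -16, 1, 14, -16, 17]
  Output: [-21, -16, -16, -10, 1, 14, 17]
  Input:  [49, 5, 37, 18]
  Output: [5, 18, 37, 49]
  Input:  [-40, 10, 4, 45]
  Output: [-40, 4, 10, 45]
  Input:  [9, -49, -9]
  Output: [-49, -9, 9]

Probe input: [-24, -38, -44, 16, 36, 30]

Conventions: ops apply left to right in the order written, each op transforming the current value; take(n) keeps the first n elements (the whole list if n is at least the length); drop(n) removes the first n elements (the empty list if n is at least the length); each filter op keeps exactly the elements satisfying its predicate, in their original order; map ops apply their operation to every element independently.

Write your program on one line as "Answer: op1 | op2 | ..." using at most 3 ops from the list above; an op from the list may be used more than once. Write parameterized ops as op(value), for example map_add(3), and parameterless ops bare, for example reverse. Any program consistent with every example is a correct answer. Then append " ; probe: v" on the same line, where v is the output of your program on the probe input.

sort_desc | reverse ; probe: [-44, -38, -24, 16, 30, 36]

Check, running the answer program on each example:
  [8, 15, 22, 47, 20, -6, 43, 39] -> [47, 43, 39, 22, 20, 15, 8, -6] -> [-6, 8, 15, 20, 22, 39, 43, 47]
  [-17, -47, -42, 20, 19, -29, 6, -18] -> [20, 19, 6, -17, -18, -29, -42, -47] -> [-47, -42, -29, -18, -17, 6, 19, 20]
  [-10, -21, -16, 1, 14, -16, 17] -> [17, 14, 1, -10, -16, -16, -21] -> [-21, -16, -16, -10, 1, 14, 17]
  [49, 5, 37, 18] -> [49, 37, 18, 5] -> [5, 18, 37, 49]
  [-40, 10, 4, 45] -> [45, 10, 4, -40] -> [-40, 4, 10, 45]
  [9, -49, -9] -> [9, -9, -49] -> [-49, -9, 9]
  probe: [-24, -38, -44, 16, 36, 30] -> [36, 30, 16, -24, -38, -44] -> [-44, -38, -24, 16, 30, 36]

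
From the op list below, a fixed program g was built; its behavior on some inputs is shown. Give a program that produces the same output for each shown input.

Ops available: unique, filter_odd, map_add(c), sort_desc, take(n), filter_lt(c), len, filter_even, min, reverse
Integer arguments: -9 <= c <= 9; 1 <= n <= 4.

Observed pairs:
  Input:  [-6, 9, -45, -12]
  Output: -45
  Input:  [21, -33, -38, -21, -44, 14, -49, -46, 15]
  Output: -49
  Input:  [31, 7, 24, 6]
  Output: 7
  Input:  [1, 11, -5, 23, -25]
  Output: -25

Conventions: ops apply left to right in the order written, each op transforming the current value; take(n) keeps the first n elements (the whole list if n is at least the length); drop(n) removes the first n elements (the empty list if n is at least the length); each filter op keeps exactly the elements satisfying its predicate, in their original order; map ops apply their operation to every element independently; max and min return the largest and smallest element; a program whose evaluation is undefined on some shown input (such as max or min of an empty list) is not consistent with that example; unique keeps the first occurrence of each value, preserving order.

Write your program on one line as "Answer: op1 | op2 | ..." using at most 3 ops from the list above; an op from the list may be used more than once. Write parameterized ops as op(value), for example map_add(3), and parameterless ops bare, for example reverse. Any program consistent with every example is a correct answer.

reverse | filter_odd | min

Check, running the answer program on each example:
  [-6, 9, -45, -12] -> [-12, -45, 9, -6] -> [-45, 9] -> -45
  [21, -33, -38, -21, -44, 14, -49, -46, 15] -> [15, -46, -49, 14, -44, -21, -38, -33, 21] -> [15, -49, -21, -33, 21] -> -49
  [31, 7, 24, 6] -> [6, 24, 7, 31] -> [7, 31] -> 7
  [1, 11, -5, 23, -25] -> [-25, 23, -5, 11, 1] -> [-25, 23, -5, 11, 1] -> -25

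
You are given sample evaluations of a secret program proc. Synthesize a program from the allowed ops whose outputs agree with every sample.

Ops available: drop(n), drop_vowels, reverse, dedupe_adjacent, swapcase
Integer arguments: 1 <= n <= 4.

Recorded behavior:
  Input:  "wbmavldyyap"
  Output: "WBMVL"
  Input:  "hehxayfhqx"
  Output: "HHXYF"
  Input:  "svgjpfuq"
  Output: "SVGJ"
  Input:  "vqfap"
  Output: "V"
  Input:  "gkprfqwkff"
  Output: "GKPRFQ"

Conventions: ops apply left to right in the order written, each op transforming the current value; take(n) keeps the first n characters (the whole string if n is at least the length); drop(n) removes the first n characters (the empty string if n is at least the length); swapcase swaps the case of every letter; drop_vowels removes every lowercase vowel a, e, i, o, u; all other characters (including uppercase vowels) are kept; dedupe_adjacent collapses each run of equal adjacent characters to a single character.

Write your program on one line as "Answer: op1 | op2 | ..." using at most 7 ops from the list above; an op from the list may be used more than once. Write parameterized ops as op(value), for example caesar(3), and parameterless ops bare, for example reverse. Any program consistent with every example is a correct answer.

reverse | dedupe_adjacent | drop_vowels | drop(3) | swapcase | reverse

Check, running the answer program on each example:
  "wbmavldyyap" -> "payydlvambw" -> "paydlvambw" -> "pydlvmbw" -> "lvmbw" -> "LVMBW" -> "WBMVL"
  "hehxayfhqx" -> "xqhfyaxheh" -> "xqhfyaxheh" -> "xqhfyxhh" -> "fyxhh" -> "FYXHH" -> "HHXYF"
  "svgjpfuq" -> "qufpjgvs" -> "qufpjgvs" -> "qfpjgvs" -> "jgvs" -> "JGVS" -> "SVGJ"
  "vqfap" -> "pafqv" -> "pafqv" -> "pfqv" -> "v" -> "V" -> "V"
  "gkprfqwkff" -> "ffkwqfrpkg" -> "fkwqfrpkg" -> "fkwqfrpkg" -> "qfrpkg" -> "QFRPKG" -> "GKPRFQ"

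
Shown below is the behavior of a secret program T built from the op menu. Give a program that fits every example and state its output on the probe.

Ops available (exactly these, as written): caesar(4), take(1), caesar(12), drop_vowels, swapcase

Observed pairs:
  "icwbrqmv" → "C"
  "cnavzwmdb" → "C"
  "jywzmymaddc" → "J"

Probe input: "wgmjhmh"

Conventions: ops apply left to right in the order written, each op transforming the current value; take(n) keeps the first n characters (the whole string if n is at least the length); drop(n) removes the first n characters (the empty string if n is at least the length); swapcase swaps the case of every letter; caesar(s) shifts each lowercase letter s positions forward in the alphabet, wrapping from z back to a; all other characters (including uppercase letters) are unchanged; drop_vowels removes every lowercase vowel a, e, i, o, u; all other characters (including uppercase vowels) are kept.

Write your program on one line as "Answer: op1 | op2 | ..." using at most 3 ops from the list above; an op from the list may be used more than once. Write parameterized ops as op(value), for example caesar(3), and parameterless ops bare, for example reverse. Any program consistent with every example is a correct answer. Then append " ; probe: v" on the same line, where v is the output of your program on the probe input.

drop_vowels | swapcase | take(1) ; probe: "W"

Check, running the answer program on each example:
  "icwbrqmv" -> "cwbrqmv" -> "CWBRQMV" -> "C"
  "cnavzwmdb" -> "cnvzwmdb" -> "CNVZWMDB" -> "C"
  "jywzmymaddc" -> "jywzmymddc" -> "JYWZMYMDDC" -> "J"
  probe: "wgmjhmh" -> "wgmjhmh" -> "WGMJHMH" -> "W"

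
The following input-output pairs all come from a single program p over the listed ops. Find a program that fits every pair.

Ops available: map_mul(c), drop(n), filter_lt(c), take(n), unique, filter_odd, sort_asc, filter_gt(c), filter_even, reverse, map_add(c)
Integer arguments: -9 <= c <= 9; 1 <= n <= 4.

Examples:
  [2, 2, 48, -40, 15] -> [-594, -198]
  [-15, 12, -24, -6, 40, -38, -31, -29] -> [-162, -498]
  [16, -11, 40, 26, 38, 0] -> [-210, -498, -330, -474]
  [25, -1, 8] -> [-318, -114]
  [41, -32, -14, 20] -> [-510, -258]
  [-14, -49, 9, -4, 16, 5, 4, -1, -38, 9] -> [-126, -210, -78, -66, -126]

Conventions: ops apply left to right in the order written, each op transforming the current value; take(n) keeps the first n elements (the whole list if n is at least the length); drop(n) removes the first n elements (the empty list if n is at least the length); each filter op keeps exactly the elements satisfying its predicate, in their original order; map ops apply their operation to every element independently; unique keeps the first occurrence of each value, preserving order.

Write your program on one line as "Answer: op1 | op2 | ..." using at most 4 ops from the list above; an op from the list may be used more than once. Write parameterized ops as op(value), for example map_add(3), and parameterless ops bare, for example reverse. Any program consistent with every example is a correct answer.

map_mul(-2) | filter_lt(-7) | map_add(-3) | map_mul(6)

Check, running the answer program on each example:
  [2, 2, 48, -40, 15] -> [-4, -4, -96, 80, -30] -> [-96, -30] -> [-99, -33] -> [-594, -198]
  [-15, 12, -24, -6, 40, -38, -31, -29] -> [30, -24, 48, 12, -80, 76, 62, 58] -> [-24, -80] -> [-27, -83] -> [-162, -498]
  [16, -11, 40, 26, 38, 0] -> [-32, 22, -80, -52, -76, 0] -> [-32, -80, -52, -76] -> [-35, -83, -55, -79] -> [-210, -498, -330, -474]
  [25, -1, 8] -> [-50, 2, -16] -> [-50, -16] -> [-53, -19] -> [-318, -114]
  [41, -32, -14, 20] -> [-82, 64, 28, -40] -> [-82, -40] -> [-85, -43] -> [-510, -258]
  [-14, -49, 9, -4, 16, 5, 4, -1, -38, 9] -> [28, 98, -18, 8, -32, -10, -8, 2, 76, -18] -> [-18, -32, -10, -8, -18] -> [-21, -35, -13, -11, -21] -> [-126, -210, -78, -66, -126]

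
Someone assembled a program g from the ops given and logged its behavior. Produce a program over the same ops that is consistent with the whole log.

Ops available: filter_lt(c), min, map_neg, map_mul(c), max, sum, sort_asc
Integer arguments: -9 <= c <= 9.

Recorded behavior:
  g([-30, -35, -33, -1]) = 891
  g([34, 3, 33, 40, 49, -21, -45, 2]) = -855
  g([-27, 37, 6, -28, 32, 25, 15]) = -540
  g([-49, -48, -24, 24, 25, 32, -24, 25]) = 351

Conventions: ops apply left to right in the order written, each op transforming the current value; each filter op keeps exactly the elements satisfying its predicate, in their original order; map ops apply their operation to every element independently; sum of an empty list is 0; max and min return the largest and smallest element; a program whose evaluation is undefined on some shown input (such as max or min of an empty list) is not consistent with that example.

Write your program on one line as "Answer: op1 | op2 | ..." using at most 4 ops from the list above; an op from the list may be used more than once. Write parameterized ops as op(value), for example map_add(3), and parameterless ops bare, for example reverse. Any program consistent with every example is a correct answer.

map_mul(-9) | sort_asc | sum

Check, running the answer program on each example:
  [-30, -35, -33, -1] -> [270, 315, 297, 9] -> [9, 270, 297, 315] -> 891
  [34, 3, 33, 40, 49, -21, -45, 2] -> [-306, -27, -297, -360, -441, 189, 405, -18] -> [-441, -360, -306, -297, -27, -18, 189, 405] -> -855
  [-27, 37, 6, -28, 32, 25, 15] -> [243, -333, -54, 252, -288, -225, -135] -> [-333, -288, -225, -135, -54, 243, 252] -> -540
  [-49, -48, -24, 24, 25, 32, -24, 25] -> [441, 432, 216, -216, -225, -288, 216, -225] -> [-288, -225, -225, -216, 216, 216, 432, 441] -> 351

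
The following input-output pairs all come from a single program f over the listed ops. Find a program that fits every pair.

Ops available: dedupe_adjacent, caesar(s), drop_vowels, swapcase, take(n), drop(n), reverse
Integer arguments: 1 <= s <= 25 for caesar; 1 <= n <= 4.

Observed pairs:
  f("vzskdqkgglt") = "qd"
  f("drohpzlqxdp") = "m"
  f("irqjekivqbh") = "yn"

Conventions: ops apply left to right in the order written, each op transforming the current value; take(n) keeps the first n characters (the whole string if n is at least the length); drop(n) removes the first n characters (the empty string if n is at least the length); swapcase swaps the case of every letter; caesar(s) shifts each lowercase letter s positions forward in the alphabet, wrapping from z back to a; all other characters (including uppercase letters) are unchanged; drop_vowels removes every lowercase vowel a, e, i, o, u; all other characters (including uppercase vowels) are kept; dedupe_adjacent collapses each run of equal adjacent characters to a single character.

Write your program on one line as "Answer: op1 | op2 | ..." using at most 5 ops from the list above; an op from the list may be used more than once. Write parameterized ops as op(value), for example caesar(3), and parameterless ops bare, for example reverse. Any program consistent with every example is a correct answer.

reverse | take(3) | caesar(23) | drop_vowels

Check, running the answer program on each example:
  "vzskdqkgglt" -> "tlggkqdkszv" -> "tlg" -> "qid" -> "qd"
  "drohpzlqxdp" -> "pdxqlzphord" -> "pdx" -> "mau" -> "m"
  "irqjekivqbh" -> "hbqvikejqri" -> "hbq" -> "eyn" -> "yn"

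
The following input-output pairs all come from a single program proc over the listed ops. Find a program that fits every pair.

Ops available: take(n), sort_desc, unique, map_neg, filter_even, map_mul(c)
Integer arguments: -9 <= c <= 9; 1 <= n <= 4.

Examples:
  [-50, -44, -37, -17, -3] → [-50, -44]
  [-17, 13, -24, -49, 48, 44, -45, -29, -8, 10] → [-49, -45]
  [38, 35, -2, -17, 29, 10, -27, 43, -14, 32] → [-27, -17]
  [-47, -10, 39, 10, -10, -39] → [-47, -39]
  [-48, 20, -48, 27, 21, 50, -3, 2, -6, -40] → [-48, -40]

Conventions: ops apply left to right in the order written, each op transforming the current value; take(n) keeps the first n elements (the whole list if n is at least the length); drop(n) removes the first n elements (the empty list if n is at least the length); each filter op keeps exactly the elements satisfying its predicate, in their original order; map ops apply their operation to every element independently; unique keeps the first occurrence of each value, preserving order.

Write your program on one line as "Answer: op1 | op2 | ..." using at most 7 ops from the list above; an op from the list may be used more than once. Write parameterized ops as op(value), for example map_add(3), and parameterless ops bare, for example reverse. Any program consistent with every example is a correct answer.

unique | map_neg | sort_desc | take(3) | take(2) | map_neg

Check, running the answer program on each example:
  [-50, -44, -37, -17, -3] -> [-50, -44, -37, -17, -3] -> [50, 44, 37, 17, 3] -> [50, 44, 37, 17, 3] -> [50, 44, 37] -> [50, 44] -> [-50, -44]
  [-17, 13, -24, -49, 48, 44, -45, -29, -8, 10] -> [-17, 13, -24, -49, 48, 44, -45, -29, -8, 10] -> [17, -13, 24, 49, -48, -44, 45, 29, 8, -10] -> [49, 45, 29, 24, 17, 8, -10, -13, -44, -48] -> [49, 45, 29] -> [49, 45] -> [-49, -45]
  [38, 35, -2, -17, 29, 10, -27, 43, -14, 32] -> [38, 35, -2, -17, 29, 10, -27, 43, -14, 32] -> [-38, -35, 2, 17, -29, -10, 27, -43, 14, -32] -> [27, 17, 14, 2, -10, -29, -32, -35, -38, -43] -> [27, 17, 14] -> [27, 17] -> [-27, -17]
  [-47, -10, 39, 10, -10, -39] -> [-47, -10, 39, 10, -39] -> [47, 10, -39, -10, 39] -> [47, 39, 10, -10, -39] -> [47, 39, 10] -> [47, 39] -> [-47, -39]
  [-48, 20, -48, 27, 21, 50, -3, 2, -6, -40] -> [-48, 20, 27, 21, 50, -3, 2, -6, -40] -> [48, -20, -27, -21, -50, 3, -2, 6, 40] -> [48, 40, 6, 3, -2, -20, -21, -27, -50] -> [48, 40, 6] -> [48, 40] -> [-48, -40]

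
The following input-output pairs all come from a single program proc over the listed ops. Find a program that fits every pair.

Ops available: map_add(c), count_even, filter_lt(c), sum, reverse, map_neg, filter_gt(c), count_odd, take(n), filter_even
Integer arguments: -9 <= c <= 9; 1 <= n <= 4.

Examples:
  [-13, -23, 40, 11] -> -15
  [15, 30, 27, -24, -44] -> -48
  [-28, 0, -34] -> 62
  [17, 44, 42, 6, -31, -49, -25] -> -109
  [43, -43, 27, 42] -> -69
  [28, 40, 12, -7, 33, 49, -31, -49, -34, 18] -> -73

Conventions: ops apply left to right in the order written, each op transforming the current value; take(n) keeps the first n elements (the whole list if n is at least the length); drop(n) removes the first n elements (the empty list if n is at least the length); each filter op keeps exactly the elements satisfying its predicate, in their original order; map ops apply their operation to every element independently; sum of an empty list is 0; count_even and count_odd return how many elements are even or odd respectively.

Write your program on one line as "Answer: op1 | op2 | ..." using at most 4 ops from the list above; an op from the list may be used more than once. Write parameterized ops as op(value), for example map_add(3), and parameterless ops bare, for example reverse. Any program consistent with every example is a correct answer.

take(4) | reverse | map_neg | sum

Check, running the answer program on each example:
  [-13, -23, 40, 11] -> [-13, -23, 40, 11] -> [11, 40, -23, -13] -> [-11, -40, 23, 13] -> -15
  [15, 30, 27, -24, -44] -> [15, 30, 27, -24] -> [-24, 27, 30, 15] -> [24, -27, -30, -15] -> -48
  [-28, 0, -34] -> [-28, 0, -34] -> [-34, 0, -28] -> [34, 0, 28] -> 62
  [17, 44, 42, 6, -31, -49, -25] -> [17, 44, 42, 6] -> [6, 42, 44, 17] -> [-6, -42, -44, -17] -> -109
  [43, -43, 27, 42] -> [43, -43, 27, 42] -> [42, 27, -43, 43] -> [-42, -27, 43, -43] -> -69
  [28, 40, 12, -7, 33, 49, -31, -49, -34, 18] -> [28, 40, 12, -7] -> [-7, 12, 40, 28] -> [7, -12, -40, -28] -> -73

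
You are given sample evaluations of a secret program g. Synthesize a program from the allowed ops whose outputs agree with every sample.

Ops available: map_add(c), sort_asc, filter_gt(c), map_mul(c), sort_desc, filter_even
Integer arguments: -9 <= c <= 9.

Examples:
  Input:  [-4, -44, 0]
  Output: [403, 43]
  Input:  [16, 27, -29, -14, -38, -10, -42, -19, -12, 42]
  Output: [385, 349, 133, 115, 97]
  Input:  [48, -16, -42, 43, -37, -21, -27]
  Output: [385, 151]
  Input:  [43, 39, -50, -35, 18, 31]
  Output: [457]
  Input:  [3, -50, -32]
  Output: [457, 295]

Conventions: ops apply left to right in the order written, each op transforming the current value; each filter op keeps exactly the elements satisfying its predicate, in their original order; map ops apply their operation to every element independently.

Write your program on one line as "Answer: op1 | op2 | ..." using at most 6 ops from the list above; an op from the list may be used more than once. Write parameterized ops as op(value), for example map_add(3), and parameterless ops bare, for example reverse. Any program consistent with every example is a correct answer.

map_mul(-9) | filter_gt(6) | filter_even | sort_desc | map_add(7)

Check, running the answer program on each example:
  [-4, -44, 0] -> [36, 396, 0] -> [36, 396] -> [36, 396] -> [396, 36] -> [403, 43]
  [16, 27, -29, -14, -38, -10, -42, -19, -12, 42] -> [-144, -243, 261, 126, 342, 90, 378, 171, 108, -378] -> [261, 126, 342, 90, 378, 171, 108] -> [126, 342, 90, 378, 108] -> [378, 342, 126, 108, 90] -> [385, 349, 133, 115, 97]
  [48, -16, -42, 43, -37, -21, -27] -> [-432, 144, 378, -387, 333, 189, 243] -> [144, 378, 333, 189, 243] -> [144, 378] -> [378, 144] -> [385, 151]
  [43, 39, -50, -35, 18, 31] -> [-387, -351, 450, 315, -162, -279] -> [450, 315] -> [450] -> [450] -> [457]
  [3, -50, -32] -> [-27, 450, 288] -> [450, 288] -> [450, 288] -> [450, 288] -> [457, 295]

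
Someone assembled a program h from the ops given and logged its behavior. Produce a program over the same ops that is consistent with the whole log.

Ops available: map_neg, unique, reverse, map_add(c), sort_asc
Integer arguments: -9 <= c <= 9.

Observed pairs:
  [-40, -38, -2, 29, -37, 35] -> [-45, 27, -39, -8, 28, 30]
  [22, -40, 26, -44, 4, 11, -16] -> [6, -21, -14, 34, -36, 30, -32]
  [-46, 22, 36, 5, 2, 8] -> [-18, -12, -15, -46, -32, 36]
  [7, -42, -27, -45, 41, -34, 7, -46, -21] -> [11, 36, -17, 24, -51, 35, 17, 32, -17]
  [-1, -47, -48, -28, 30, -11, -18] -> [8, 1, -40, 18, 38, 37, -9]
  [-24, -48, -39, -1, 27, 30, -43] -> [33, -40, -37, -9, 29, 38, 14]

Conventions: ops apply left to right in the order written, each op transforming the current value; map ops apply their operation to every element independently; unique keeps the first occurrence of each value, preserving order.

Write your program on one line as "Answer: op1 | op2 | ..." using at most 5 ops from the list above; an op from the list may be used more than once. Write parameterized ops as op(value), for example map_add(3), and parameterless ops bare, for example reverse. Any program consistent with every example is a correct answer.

reverse | map_add(6) | map_add(4) | map_neg

Check, running the answer program on each example:
  [-40, -38, -2, 29, -37, 35] -> [35, -37, 29, -2, -38, -40] -> [41, -31, 35, 4, -32, -34] -> [45, -27, 39, 8, -28, -30] -> [-45, 27, -39, -8, 28, 30]
  [22, -40, 26, -44, 4, 11, -16] -> [-16, 11, 4, -44, 26, -40, 22] -> [-10, 17, 10, -38, 32, -34, 28] -> [-6, 21, 14, -34, 36, -30, 32] -> [6, -21, -14, 34, -36, 30, -32]
  [-46, 22, 36, 5, 2, 8] -> [8, 2, 5, 36, 22, -46] -> [14, 8, 11, 42, 28, -40] -> [18, 12, 15, 46, 32, -36] -> [-18, -12, -15, -46, -32, 36]
  [7, -42, -27, -45, 41, -34, 7, -46, -21] -> [-21, -46, 7, -34, 41, -45, -27, -42, 7] -> [-15, -40, 13, -28, 47, -39, -21, -36, 13] -> [-11, -36, 17, -24, 51, -35, -17, -32, 17] -> [11, 36, -17, 24, -51, 35, 17, 32, -17]
  [-1, -47, -48, -28, 30, -11, -18] -> [-18, -11, 30, -28, -48, -47, -1] -> [-12, -5, 36, -22, -42, -41, 5] -> [-8, -1, 40, -18, -38, -37, 9] -> [8, 1, -40, 18, 38, 37, -9]
  [-24, -48, -39, -1, 27, 30, -43] -> [-43, 30, 27, -1, -39, -48, -24] -> [-37, 36, 33, 5, -33, -42, -18] -> [-33, 40, 37, 9, -29, -38, -14] -> [33, -40, -37, -9, 29, 38, 14]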